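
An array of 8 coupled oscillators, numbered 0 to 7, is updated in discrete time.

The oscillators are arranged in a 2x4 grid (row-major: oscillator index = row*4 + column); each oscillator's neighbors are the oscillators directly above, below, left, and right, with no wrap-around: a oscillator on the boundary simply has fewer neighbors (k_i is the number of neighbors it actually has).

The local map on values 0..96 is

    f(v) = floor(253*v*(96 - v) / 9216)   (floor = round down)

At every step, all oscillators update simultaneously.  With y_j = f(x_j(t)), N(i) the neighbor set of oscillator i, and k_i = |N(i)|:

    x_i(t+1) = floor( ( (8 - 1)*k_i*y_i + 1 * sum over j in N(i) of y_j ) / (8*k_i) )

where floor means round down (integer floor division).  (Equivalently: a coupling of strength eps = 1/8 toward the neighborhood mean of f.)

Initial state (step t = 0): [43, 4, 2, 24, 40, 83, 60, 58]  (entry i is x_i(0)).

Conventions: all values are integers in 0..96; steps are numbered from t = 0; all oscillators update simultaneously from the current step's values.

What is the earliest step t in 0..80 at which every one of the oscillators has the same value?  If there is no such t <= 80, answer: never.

Answer: 7
Key observation: Synchronization is absorbing here: once all oscillators are equal they stay equal, and step 7 is the first all-equal step.

Derivation:
t=0: [43, 4, 2, 24, 40, 83, 60, 58]  (not all equal)
t=1: [58, 12, 9, 45, 59, 30, 55, 59]  (not all equal)
t=2: [57, 29, 24, 60, 58, 53, 58, 59]  (not all equal)
t=3: [60, 53, 48, 58, 60, 61, 59, 59]  (not all equal)
t=4: [59, 61, 62, 60, 58, 58, 59, 59]  (not all equal)
t=5: [59, 58, 57, 58, 59, 59, 58, 59]  (not all equal)
t=6: [59, 59, 60, 60, 59, 59, 59, 59]  (not all equal)
t=7: [59, 59, 59, 59, 59, 59, 59, 59]  (all equal)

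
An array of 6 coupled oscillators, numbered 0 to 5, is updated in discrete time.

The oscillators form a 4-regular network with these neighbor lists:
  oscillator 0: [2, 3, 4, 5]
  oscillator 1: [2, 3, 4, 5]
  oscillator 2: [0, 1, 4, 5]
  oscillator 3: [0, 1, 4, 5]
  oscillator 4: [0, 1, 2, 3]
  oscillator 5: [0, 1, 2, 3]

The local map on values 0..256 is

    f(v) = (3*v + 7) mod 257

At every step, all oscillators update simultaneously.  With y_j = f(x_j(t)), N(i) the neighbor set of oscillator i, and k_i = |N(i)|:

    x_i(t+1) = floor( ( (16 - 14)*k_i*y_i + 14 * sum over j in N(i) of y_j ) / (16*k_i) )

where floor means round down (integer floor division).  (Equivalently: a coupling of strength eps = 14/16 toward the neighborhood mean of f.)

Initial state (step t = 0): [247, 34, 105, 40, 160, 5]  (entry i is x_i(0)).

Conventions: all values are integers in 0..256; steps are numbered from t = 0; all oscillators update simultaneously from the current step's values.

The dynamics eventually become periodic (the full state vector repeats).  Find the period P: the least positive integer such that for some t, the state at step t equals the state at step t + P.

Simulating step by step:
t=0: [247, 34, 105, 40, 160, 5]
t=1: [126, 110, 138, 146, 145, 119]
t=2: [156, 150, 129, 132, 145, 135]
t=3: [163, 161, 182, 184, 176, 172]
t=4: [54, 54, 114, 115, 124, 122]
t=5: [114, 114, 137, 137, 130, 129]
t=6: [142, 142, 120, 120, 128, 127]
t=7: [128, 128, 148, 148, 141, 141]
t=8: [177, 177, 158, 158, 165, 165]
t=9: [208, 208, 145, 145, 139, 139]
t=10: [168, 168, 147, 147, 153, 153]
t=11: [206, 206, 226, 226, 220, 220]
t=12: [155, 155, 136, 136, 142, 142]
t=13: [173, 173, 190, 190, 185, 185]
t=14: [50, 50, 34, 34, 38, 38]
t=15: [120, 120, 135, 135, 131, 131]
t=16: [144, 144, 130, 130, 133, 133]
t=17: [149, 149, 162, 162, 159, 159]
t=18: [227, 227, 215, 215, 217, 217]
t=19: [145, 145, 156, 156, 154, 154]
t=20: [211, 211, 200, 200, 202, 202]
t=21: [99, 99, 110, 110, 108, 108]
t=22: [73, 73, 62, 62, 64, 64]
t=23: [199, 199, 210, 210, 208, 208]
t=24: [116, 116, 105, 105, 107, 107]
t=25: [71, 71, 82, 82, 80, 80]
t=26: [246, 246, 235, 235, 237, 237]
t=27: [204, 204, 215, 215, 213, 213]
t=28: [131, 131, 120, 120, 122, 122]
t=29: [116, 116, 127, 127, 125, 125]
t=30: [124, 124, 113, 113, 115, 115]
t=31: [95, 95, 106, 106, 104, 104]
t=32: [61, 61, 50, 50, 52, 52]
t=33: [163, 163, 174, 174, 172, 172]
t=34: [40, 40, 110, 110, 112, 112]
t=35: [88, 88, 103, 103, 101, 101]
t=36: [50, 50, 36, 36, 38, 38]
t=37: [122, 122, 136, 136, 134, 134]
t=38: [150, 150, 137, 137, 138, 138]
t=39: [167, 167, 179, 179, 178, 178]
t=40: [56, 56, 125, 125, 126, 126]
t=41: [132, 132, 148, 148, 147, 147]
t=42: [186, 186, 171, 171, 172, 172]
t=43: [12, 12, 27, 27, 26, 26]
t=44: [81, 81, 67, 67, 67, 67]
t=45: [213, 213, 226, 226, 226, 226]
t=46: [166, 166, 153, 153, 153, 153]
t=47: [213, 213, 226, 226, 226, 226]

Answer: 2
Key observation: The state at step 45, [213, 213, 226, 226, 226, 226], reappears at step 47 — and no state repeats earlier — so the cycle the system enters has period 2.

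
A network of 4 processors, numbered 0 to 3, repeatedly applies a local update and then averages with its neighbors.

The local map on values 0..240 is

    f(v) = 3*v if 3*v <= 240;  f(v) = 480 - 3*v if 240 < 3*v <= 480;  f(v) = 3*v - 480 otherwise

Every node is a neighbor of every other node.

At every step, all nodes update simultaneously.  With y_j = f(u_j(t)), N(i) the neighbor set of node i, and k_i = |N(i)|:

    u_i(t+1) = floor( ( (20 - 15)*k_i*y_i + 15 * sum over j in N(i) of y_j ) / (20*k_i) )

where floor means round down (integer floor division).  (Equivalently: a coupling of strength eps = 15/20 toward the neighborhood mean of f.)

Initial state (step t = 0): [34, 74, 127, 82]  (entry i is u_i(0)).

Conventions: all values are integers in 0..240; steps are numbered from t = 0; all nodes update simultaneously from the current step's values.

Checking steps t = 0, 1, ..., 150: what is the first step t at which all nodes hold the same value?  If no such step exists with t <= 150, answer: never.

Simulating step by step:
t=0: [34, 74, 127, 82]  (not all equal)
t=1: [164, 164, 164, 164]  (all equal)

Answer: 1
Key observation: Synchronization is absorbing here: once all nodes are equal they stay equal, and step 1 is the first all-equal step.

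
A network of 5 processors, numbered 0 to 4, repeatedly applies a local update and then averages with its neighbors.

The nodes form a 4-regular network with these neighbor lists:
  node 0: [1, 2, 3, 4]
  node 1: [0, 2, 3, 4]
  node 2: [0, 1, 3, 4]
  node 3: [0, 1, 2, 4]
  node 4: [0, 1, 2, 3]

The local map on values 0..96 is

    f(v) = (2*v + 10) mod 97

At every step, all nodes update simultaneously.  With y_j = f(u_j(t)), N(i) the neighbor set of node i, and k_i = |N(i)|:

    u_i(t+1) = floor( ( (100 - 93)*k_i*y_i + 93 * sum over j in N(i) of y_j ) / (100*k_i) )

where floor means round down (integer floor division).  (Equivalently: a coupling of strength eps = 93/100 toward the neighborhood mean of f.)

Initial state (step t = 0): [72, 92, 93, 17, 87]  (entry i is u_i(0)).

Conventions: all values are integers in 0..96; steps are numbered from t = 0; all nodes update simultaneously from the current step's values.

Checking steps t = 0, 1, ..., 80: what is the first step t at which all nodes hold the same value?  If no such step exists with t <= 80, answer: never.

Simulating step by step:
t=0: [72, 92, 93, 17, 87]  (not all equal)
t=1: [34, 44, 43, 37, 30]  (not all equal)
t=2: [63, 76, 60, 62, 65]  (not all equal)
t=3: [44, 39, 45, 44, 43]  (not all equal)
t=4: [43, 29, 43, 43, 28]  (not all equal)
t=5: [82, 87, 82, 82, 87]  (not all equal)
t=6: [81, 80, 81, 81, 80]  (not all equal)
t=7: [74, 74, 74, 74, 74]  (all equal)

Answer: 7
Key observation: Synchronization is absorbing here: once all nodes are equal they stay equal, and step 7 is the first all-equal step.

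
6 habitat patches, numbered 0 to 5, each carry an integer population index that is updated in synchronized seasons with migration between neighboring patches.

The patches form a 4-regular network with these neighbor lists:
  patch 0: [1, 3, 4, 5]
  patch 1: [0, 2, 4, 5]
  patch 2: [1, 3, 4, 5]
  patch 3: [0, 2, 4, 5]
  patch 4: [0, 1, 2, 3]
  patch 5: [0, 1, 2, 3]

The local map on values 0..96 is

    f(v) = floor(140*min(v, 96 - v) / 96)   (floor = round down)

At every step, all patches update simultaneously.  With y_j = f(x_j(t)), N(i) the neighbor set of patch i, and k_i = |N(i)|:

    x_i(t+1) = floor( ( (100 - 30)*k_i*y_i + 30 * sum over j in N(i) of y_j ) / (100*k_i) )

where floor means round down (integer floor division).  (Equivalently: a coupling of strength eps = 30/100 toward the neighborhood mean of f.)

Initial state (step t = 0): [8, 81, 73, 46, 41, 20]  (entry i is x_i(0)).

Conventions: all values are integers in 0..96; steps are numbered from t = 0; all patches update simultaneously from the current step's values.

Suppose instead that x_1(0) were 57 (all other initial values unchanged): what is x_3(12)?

Simulating step by step:
t=0: [8, 57, 73, 46, 41, 20]
t=1: [23, 49, 38, 56, 53, 32]
t=2: [40, 62, 56, 55, 59, 48]
t=3: [57, 52, 57, 59, 53, 65]
t=4: [56, 61, 56, 53, 60, 48]
t=5: [58, 53, 58, 61, 53, 66]
t=6: [54, 59, 54, 51, 60, 46]
t=7: [60, 55, 60, 63, 54, 64]
t=8: [52, 57, 52, 49, 58, 48]
t=9: [63, 58, 63, 66, 57, 67]
t=10: [48, 53, 48, 44, 53, 43]
t=11: [67, 63, 67, 64, 63, 63]
t=12: [43, 47, 43, 45, 46, 46]

Answer: x_3(12) = 45
Key observation: This trace re-runs the system from the modified initial state.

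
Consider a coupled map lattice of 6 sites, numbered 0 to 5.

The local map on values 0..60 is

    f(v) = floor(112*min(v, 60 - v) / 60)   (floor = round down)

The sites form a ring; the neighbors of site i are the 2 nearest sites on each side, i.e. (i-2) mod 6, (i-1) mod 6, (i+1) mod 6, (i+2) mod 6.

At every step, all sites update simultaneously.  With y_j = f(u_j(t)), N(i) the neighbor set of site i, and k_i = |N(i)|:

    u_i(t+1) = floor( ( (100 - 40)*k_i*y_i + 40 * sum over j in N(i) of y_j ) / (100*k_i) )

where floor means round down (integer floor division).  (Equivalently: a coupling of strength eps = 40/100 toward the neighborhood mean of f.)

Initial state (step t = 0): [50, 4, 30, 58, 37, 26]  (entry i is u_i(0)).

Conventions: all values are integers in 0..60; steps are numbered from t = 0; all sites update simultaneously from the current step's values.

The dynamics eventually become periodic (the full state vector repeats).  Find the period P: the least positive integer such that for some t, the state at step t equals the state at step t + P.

Simulating step by step:
t=0: [50, 4, 30, 58, 37, 26]
t=1: [26, 16, 40, 17, 37, 35]
t=2: [44, 33, 37, 34, 41, 42]
t=3: [33, 45, 41, 44, 36, 36]
t=4: [45, 32, 36, 32, 42, 41]
t=5: [33, 47, 42, 47, 35, 37]
t=6: [44, 29, 34, 28, 42, 39]
t=7: [34, 49, 45, 48, 36, 40]
t=8: [41, 25, 30, 26, 39, 35]
t=9: [39, 46, 50, 47, 41, 44]
t=10: [34, 26, 23, 25, 32, 29]
t=11: [48, 47, 44, 47, 50, 51]
t=12: [21, 23, 26, 23, 19, 18]
t=13: [39, 41, 44, 41, 37, 35]
t=14: [38, 35, 32, 36, 40, 42]
t=15: [41, 44, 48, 43, 39, 36]
t=16: [34, 30, 26, 32, 36, 39]
t=17: [47, 52, 48, 49, 45, 43]
t=18: [23, 18, 21, 21, 26, 27]
t=19: [42, 36, 39, 40, 45, 46]
t=20: [33, 39, 37, 35, 30, 29]
t=21: [49, 42, 44, 46, 52, 51]
t=22: [21, 28, 26, 24, 17, 18]
t=23: [39, 47, 45, 42, 35, 36]
t=24: [37, 28, 31, 34, 42, 40]
t=25: [42, 49, 49, 46, 37, 39]
t=26: [31, 23, 24, 27, 37, 35]
t=27: [49, 44, 45, 47, 44, 46]
t=28: [23, 27, 27, 25, 27, 25]
t=29: [44, 48, 48, 47, 48, 46]
t=30: [26, 23, 22, 23, 23, 25]
t=31: [45, 42, 42, 42, 42, 45]
t=32: [29, 32, 32, 32, 32, 29]
t=33: [53, 52, 52, 52, 52, 53]
t=34: [13, 13, 13, 13, 13, 13]
t=35: [24, 24, 24, 24, 24, 24]
t=36: [44, 44, 44, 44, 44, 44]
t=37: [29, 29, 29, 29, 29, 29]
t=38: [54, 54, 54, 54, 54, 54]
t=39: [11, 11, 11, 11, 11, 11]
t=40: [20, 20, 20, 20, 20, 20]
t=41: [37, 37, 37, 37, 37, 37]
t=42: [42, 42, 42, 42, 42, 42]
t=43: [33, 33, 33, 33, 33, 33]
t=44: [50, 50, 50, 50, 50, 50]
t=45: [18, 18, 18, 18, 18, 18]
t=46: [33, 33, 33, 33, 33, 33]

Answer: 3
Key observation: The state at step 43, [33, 33, 33, 33, 33, 33], reappears at step 46 — and no state repeats earlier — so the cycle the system enters has period 3.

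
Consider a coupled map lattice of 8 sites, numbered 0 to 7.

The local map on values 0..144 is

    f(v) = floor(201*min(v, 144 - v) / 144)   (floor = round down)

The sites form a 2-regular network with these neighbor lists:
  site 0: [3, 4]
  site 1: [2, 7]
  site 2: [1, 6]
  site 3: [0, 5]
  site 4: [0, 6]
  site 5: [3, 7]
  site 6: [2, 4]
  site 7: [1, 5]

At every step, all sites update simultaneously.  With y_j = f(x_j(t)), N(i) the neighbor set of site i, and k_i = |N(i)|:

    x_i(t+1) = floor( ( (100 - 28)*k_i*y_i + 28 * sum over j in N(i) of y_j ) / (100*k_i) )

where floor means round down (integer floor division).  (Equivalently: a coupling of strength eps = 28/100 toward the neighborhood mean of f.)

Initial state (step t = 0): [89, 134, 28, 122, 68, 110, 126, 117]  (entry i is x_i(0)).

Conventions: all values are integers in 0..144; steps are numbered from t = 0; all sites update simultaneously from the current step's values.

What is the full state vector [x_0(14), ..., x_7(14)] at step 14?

Simulating step by step:
t=0: [89, 134, 28, 122, 68, 110, 126, 117]
t=1: [72, 20, 33, 38, 81, 43, 36, 35]
t=2: [91, 32, 43, 60, 83, 57, 54, 46]
t=3: [76, 49, 59, 81, 81, 77, 74, 63]
t=4: [92, 72, 82, 88, 89, 91, 93, 85]
t=5: [73, 95, 85, 76, 74, 74, 73, 83]
t=6: [98, 72, 82, 95, 97, 94, 96, 84]
t=7: [64, 95, 85, 67, 65, 70, 69, 83]
t=8: [89, 72, 82, 93, 90, 94, 93, 84]
t=9: [75, 95, 85, 71, 74, 71, 73, 83]
t=10: [96, 72, 82, 98, 97, 97, 96, 84]
t=11: [66, 95, 85, 64, 65, 67, 69, 82]
t=12: [91, 72, 82, 89, 91, 91, 93, 84]
t=13: [73, 95, 85, 75, 72, 74, 73, 83]
t=14: [98, 72, 82, 96, 99, 95, 96, 84]

Answer: [98, 72, 82, 96, 99, 95, 96, 84]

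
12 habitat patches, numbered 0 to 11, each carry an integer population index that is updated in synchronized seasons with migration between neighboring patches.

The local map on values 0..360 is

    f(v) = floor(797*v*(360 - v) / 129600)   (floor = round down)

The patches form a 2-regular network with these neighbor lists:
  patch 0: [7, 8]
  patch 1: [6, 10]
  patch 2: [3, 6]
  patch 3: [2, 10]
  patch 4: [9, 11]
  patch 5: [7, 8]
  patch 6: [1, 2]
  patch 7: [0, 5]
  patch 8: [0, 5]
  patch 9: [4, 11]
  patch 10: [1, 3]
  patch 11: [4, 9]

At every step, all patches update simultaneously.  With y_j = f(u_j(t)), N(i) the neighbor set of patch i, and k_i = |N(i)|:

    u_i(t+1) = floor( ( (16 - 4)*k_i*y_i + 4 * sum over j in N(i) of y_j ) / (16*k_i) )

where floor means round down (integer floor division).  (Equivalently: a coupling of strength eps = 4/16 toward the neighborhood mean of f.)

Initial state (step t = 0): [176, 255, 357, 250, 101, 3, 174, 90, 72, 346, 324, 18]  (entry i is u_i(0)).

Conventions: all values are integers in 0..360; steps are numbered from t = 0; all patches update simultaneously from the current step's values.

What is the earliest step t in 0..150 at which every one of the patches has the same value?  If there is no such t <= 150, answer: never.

Answer: 5
Key observation: Synchronization is absorbing here: once all patches are equal they stay equal, and step 5 is the first all-equal step.

Derivation:
t=0: [176, 255, 357, 250, 101, 3, 174, 90, 72, 346, 324, 18]  (not all equal)
t=1: [183, 156, 50, 136, 128, 39, 170, 137, 120, 46, 94, 51]  (not all equal)
t=2: [194, 190, 119, 171, 159, 102, 184, 174, 167, 100, 162, 105]  (not all equal)
t=3: [198, 198, 181, 195, 187, 170, 196, 194, 193, 164, 197, 167]  (not all equal)
t=4: [197, 197, 198, 197, 197, 198, 197, 197, 197, 197, 197, 197]  (not all equal)
t=5: [197, 197, 197, 197, 197, 197, 197, 197, 197, 197, 197, 197]  (all equal)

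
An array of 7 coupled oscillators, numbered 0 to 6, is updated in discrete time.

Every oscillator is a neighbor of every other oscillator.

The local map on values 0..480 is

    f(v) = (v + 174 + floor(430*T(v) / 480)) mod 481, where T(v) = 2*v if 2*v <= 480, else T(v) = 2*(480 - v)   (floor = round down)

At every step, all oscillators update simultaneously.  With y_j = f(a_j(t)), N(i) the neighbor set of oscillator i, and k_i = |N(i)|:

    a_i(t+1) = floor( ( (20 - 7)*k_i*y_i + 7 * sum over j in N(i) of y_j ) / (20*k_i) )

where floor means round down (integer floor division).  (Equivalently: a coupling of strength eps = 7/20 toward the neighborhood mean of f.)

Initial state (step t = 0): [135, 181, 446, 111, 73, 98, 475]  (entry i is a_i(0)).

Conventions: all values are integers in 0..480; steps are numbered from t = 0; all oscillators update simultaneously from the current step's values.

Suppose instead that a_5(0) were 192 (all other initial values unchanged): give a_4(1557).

Answer: a_4(1557) = 309
Key observation: The state at step 17, [309, 309, 309, 309, 309, 309, 309], reappears at step 19: the system is in a cycle of period 2 from step 17 on.  Therefore the state at step 1557 equals the state at step 17 + ((1557 - 17) mod 2) = 17, which is [309, 309, 309, 309, 309, 309, 309].

Derivation:
t=0: [135, 181, 446, 111, 73, 192, 475]
t=1: [113, 190, 190, 74, 295, 208, 177]
t=2: [98, 226, 226, 318, 282, 255, 204]
t=3: [400, 327, 327, 314, 330, 343, 291]
t=4: [257, 291, 291, 297, 290, 284, 308]
t=5: [338, 322, 322, 319, 323, 326, 315]
t=6: [289, 297, 297, 298, 296, 294, 300]
t=7: [321, 317, 317, 317, 318, 319, 316]
t=8: [299, 301, 301, 301, 301, 300, 301]
t=9: [315, 314, 314, 314, 314, 314, 314]
t=10: [303, 303, 303, 303, 303, 303, 303]
t=11: [313, 313, 313, 313, 313, 313, 313]
t=12: [305, 305, 305, 305, 305, 305, 305]
t=13: [311, 311, 311, 311, 311, 311, 311]
t=14: [306, 306, 306, 306, 306, 306, 306]
t=15: [310, 310, 310, 310, 310, 310, 310]
t=16: [307, 307, 307, 307, 307, 307, 307]
t=17: [309, 309, 309, 309, 309, 309, 309]
t=18: [308, 308, 308, 308, 308, 308, 308]
t=19: [309, 309, 309, 309, 309, 309, 309]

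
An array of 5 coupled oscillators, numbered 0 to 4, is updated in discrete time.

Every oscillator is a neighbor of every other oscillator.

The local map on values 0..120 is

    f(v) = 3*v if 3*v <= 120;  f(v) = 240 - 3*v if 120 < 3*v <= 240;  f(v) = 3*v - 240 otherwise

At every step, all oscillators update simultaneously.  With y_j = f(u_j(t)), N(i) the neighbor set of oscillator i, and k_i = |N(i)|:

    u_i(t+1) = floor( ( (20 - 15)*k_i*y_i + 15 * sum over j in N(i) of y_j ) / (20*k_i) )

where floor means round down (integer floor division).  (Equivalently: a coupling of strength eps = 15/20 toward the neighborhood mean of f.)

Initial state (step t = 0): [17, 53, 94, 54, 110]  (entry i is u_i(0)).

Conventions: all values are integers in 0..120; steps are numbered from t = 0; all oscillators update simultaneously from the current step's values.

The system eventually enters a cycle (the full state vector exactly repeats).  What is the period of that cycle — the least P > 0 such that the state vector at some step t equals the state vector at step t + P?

Answer: 4
Key observation: The state at step 4, [78, 78, 78, 78, 78], reappears at step 8 — and no state repeats earlier — so the cycle the system enters has period 4.

Derivation:
t=0: [17, 53, 94, 54, 110]
t=1: [67, 69, 66, 69, 69]
t=2: [36, 35, 36, 35, 35]
t=3: [106, 106, 106, 106, 106]
t=4: [78, 78, 78, 78, 78]
t=5: [6, 6, 6, 6, 6]
t=6: [18, 18, 18, 18, 18]
t=7: [54, 54, 54, 54, 54]
t=8: [78, 78, 78, 78, 78]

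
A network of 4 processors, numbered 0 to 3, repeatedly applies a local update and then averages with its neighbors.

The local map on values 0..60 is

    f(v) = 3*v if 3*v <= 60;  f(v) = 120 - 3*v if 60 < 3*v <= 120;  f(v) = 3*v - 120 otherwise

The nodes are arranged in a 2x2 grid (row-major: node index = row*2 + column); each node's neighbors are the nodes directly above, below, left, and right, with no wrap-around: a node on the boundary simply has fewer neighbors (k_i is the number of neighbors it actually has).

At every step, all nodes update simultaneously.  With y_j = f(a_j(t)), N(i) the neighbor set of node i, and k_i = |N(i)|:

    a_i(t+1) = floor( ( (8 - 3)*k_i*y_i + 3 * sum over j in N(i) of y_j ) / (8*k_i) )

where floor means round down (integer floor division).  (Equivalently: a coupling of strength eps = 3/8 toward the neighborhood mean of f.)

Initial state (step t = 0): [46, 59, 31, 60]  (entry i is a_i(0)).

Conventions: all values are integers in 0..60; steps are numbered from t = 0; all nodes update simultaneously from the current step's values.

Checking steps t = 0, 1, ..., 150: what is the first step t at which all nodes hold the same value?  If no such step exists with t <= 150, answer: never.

Simulating step by step:
t=0: [46, 59, 31, 60]  (not all equal)
t=1: [27, 50, 31, 53]  (not all equal)
t=2: [35, 33, 31, 35]  (not all equal)
t=3: [18, 18, 22, 18]  (not all equal)
t=4: [54, 54, 54, 54]  (all equal)

Answer: 4
Key observation: Synchronization is absorbing here: once all nodes are equal they stay equal, and step 4 is the first all-equal step.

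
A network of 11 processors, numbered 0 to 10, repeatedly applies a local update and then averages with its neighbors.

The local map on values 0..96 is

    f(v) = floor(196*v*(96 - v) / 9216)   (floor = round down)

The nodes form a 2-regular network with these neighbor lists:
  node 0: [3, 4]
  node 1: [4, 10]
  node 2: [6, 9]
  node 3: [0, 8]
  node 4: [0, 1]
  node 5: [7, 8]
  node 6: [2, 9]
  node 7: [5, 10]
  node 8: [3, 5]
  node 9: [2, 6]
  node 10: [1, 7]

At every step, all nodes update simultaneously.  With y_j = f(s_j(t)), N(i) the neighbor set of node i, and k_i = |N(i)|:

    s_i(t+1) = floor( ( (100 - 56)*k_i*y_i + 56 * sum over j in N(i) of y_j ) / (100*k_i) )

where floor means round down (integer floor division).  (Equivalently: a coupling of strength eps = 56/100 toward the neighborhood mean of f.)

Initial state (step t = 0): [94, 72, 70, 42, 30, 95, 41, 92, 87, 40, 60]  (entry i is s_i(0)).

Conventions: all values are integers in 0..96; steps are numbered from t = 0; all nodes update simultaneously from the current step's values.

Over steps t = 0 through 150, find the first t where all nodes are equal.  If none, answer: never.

Simulating step by step:
t=0: [94, 72, 70, 42, 30, 95, 41, 92, 87, 40, 60]  (not all equal)
t=1: [26, 40, 43, 26, 29, 7, 44, 16, 21, 44, 31]  (not all equal)
t=2: [38, 43, 48, 36, 41, 22, 48, 27, 28, 48, 39]  (not all equal)
t=3: [46, 47, 49, 43, 47, 37, 49, 39, 39, 49, 45]  (not all equal)
t=4: [48, 48, 48, 47, 48, 46, 48, 47, 47, 48, 47]  (not all equal)
t=5: [48, 48, 49, 48, 49, 48, 49, 48, 48, 49, 48]  (not all equal)
t=6: [48, 48, 48, 49, 48, 49, 48, 49, 49, 48, 49]  (not all equal)
t=7: [48, 48, 49, 48, 49, 48, 49, 48, 48, 49, 48]  (not all equal)

Answer: never
Key observation: The state at step 5 reappears at step 7 — the system is in a cycle of period 2 from step 5 on.  No step 0..7 is synchronized, and the cycle repeats forever, so no step up to 150 (or ever) has all nodes equal.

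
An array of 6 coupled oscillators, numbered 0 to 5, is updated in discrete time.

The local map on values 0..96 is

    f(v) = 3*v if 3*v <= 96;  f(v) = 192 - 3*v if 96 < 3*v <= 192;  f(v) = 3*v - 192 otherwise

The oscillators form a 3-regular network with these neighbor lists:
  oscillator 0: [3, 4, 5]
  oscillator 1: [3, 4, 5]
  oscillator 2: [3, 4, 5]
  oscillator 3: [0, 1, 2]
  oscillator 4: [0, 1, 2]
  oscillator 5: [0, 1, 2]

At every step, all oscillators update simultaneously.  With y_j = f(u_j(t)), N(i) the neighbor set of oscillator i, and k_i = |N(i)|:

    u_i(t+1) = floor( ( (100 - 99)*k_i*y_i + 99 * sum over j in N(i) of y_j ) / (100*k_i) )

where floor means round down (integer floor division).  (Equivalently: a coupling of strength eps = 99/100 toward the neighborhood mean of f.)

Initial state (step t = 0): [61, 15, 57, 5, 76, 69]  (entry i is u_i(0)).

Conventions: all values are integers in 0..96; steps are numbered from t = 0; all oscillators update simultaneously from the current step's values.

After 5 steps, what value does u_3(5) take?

Simulating step by step:
t=0: [61, 15, 57, 5, 76, 69]
t=1: [21, 22, 21, 24, 25, 24]
t=2: [72, 72, 72, 64, 64, 64]
t=3: [0, 0, 0, 23, 23, 23]
t=4: [68, 68, 68, 0, 0, 0]
t=5: [0, 0, 0, 11, 11, 11]

Answer: u_3(5) = 11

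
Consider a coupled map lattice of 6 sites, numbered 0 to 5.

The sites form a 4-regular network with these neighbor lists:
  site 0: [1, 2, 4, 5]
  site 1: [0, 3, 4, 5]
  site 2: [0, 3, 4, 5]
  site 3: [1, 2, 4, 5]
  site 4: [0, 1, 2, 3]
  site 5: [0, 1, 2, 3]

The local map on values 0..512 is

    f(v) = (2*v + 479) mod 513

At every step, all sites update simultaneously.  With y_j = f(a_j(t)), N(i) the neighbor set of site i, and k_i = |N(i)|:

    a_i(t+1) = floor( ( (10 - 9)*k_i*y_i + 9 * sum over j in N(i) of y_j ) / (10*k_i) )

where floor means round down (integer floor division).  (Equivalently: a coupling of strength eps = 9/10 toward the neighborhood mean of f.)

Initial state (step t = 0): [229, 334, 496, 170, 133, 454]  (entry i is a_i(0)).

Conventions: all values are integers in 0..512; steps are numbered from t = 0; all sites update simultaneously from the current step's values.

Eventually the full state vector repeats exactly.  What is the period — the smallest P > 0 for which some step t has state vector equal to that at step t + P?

Simulating step by step:
t=0: [229, 334, 496, 170, 133, 454]
t=1: [303, 309, 342, 291, 314, 327]
t=2: [95, 70, 77, 92, 76, 78]
t=3: [120, 133, 134, 119, 131, 131]
t=4: [228, 218, 218, 227, 219, 219]
t=5: [404, 411, 411, 404, 410, 410]
t=6: [272, 267, 267, 272, 268, 268]
t=7: [501, 505, 505, 501, 504, 504]
t=8: [461, 458, 458, 461, 459, 459]
t=9: [370, 372, 372, 370, 371, 371]
t=10: [195, 194, 194, 195, 195, 195]
t=11: [355, 355, 355, 355, 355, 355]
t=12: [163, 163, 163, 163, 163, 163]
t=13: [292, 292, 292, 292, 292, 292]
t=14: [37, 37, 37, 37, 37, 37]
t=15: [40, 40, 40, 40, 40, 40]
t=16: [46, 46, 46, 46, 46, 46]
t=17: [58, 58, 58, 58, 58, 58]
t=18: [82, 82, 82, 82, 82, 82]
t=19: [130, 130, 130, 130, 130, 130]
t=20: [226, 226, 226, 226, 226, 226]
t=21: [418, 418, 418, 418, 418, 418]
t=22: [289, 289, 289, 289, 289, 289]
t=23: [31, 31, 31, 31, 31, 31]
t=24: [28, 28, 28, 28, 28, 28]
t=25: [22, 22, 22, 22, 22, 22]
t=26: [10, 10, 10, 10, 10, 10]
t=27: [499, 499, 499, 499, 499, 499]
t=28: [451, 451, 451, 451, 451, 451]
t=29: [355, 355, 355, 355, 355, 355]

Answer: 18
Key observation: The state at step 11, [355, 355, 355, 355, 355, 355], reappears at step 29 — and no state repeats earlier — so the cycle the system enters has period 18.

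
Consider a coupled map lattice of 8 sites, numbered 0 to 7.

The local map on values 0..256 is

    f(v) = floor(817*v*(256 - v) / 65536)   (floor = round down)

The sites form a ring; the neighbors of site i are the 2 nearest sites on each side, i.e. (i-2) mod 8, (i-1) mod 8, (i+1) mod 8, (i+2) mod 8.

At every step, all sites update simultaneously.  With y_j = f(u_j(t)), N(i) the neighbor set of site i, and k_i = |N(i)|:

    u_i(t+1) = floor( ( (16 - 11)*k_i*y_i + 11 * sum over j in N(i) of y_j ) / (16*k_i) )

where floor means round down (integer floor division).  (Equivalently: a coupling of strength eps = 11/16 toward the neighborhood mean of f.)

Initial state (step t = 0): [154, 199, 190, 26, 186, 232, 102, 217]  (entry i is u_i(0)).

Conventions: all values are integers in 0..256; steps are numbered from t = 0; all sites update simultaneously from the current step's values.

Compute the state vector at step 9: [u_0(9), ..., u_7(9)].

Simulating step by step:
t=0: [154, 199, 190, 26, 186, 232, 102, 217]
t=1: [163, 135, 147, 113, 135, 113, 152, 135]
t=2: [196, 199, 198, 201, 200, 201, 198, 199]
t=3: [143, 141, 141, 139, 139, 139, 141, 141]
t=4: [201, 201, 201, 202, 202, 202, 201, 201]
t=5: [137, 136, 136, 135, 135, 135, 136, 136]
t=6: [203, 203, 203, 203, 203, 203, 203, 203]
t=7: [134, 134, 134, 134, 134, 134, 134, 134]
t=8: [203, 203, 203, 203, 203, 203, 203, 203]
t=9: [134, 134, 134, 134, 134, 134, 134, 134]

Answer: [134, 134, 134, 134, 134, 134, 134, 134]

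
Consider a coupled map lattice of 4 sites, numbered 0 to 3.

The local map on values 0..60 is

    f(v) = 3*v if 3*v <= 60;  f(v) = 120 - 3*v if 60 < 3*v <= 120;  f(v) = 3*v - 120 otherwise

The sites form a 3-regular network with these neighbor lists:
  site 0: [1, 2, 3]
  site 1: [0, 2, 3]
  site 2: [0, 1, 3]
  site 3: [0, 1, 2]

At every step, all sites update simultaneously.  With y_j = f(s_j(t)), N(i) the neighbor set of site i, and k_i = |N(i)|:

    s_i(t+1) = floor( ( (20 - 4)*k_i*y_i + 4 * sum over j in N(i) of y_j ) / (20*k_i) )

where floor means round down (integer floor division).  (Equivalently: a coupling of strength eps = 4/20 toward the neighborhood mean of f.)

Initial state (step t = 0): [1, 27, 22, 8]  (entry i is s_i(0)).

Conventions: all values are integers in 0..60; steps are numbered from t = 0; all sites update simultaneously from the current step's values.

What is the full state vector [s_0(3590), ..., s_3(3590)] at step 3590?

Simulating step by step:
t=0: [1, 27, 22, 8]
t=1: [10, 36, 47, 25]
t=2: [29, 16, 22, 40]
t=3: [33, 44, 48, 9]
t=4: [21, 14, 23, 25]
t=5: [54, 43, 50, 46]
t=6: [37, 13, 28, 19]
t=7: [16, 38, 35, 51]
t=8: [42, 11, 17, 31]
t=9: [12, 32, 45, 27]
t=10: [34, 25, 18, 36]
t=11: [21, 41, 48, 17]
t=12: [50, 11, 26, 46]
t=13: [30, 32, 39, 21]
t=14: [29, 25, 9, 49]
t=15: [33, 41, 28, 28]
t=16: [21, 8, 32, 32]
t=17: [50, 26, 26, 26]
t=18: [32, 41, 41, 41]
t=19: [19, 4, 4, 4]
t=20: [48, 15, 15, 15]
t=21: [28, 43, 43, 43]
t=22: [30, 10, 10, 10]
t=23: [30, 30, 30, 30]
t=24: [30, 30, 30, 30]

Answer: [30, 30, 30, 30]
Key observation: The state at step 23, [30, 30, 30, 30], reappears at step 24: the system is in a cycle of period 1 from step 23 on.  Therefore the state at step 3590 equals the state at step 23 + ((3590 - 23) mod 1) = 23, which is [30, 30, 30, 30].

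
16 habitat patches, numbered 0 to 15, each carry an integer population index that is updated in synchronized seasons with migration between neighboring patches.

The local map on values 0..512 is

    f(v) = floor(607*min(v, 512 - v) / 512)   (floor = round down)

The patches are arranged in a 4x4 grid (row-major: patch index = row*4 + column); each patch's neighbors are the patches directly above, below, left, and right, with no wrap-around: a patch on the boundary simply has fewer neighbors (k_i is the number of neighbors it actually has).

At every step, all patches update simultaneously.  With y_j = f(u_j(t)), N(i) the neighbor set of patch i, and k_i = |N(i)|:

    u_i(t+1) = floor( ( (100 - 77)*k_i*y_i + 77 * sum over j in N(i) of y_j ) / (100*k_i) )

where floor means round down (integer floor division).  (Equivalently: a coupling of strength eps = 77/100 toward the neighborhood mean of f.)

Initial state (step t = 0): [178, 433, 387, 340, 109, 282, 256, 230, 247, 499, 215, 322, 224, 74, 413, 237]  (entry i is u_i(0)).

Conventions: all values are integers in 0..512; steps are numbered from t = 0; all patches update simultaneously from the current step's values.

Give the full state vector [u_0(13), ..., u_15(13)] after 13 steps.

Answer: [253, 255, 260, 265, 252, 253, 260, 264, 251, 253, 258, 263, 252, 253, 257, 261]

Derivation:
t=0: [178, 433, 387, 340, 109, 282, 256, 230, 247, 499, 215, 322, 224, 74, 413, 237]
t=1: [134, 183, 187, 208, 228, 166, 251, 250, 172, 177, 185, 258, 206, 121, 186, 196]
t=2: [223, 197, 245, 255, 205, 236, 247, 284, 232, 194, 248, 260, 189, 205, 203, 253]
t=3: [243, 267, 278, 285, 265, 256, 285, 291, 241, 262, 271, 290, 250, 233, 269, 275]
t=4: [290, 289, 276, 269, 292, 290, 278, 265, 292, 289, 280, 272, 284, 289, 282, 276]
t=5: [262, 267, 276, 286, 261, 265, 277, 285, 263, 265, 274, 282, 263, 267, 272, 278]
t=6: [294, 289, 278, 272, 294, 289, 279, 271, 294, 290, 281, 275, 293, 290, 283, 277]
t=7: [260, 265, 275, 281, 259, 264, 275, 281, 259, 264, 272, 278, 260, 264, 271, 276]
t=8: [296, 290, 281, 275, 297, 291, 282, 275, 297, 293, 284, 278, 296, 292, 285, 280]
t=9: [257, 263, 271, 277, 256, 262, 271, 277, 255, 260, 269, 275, 256, 261, 268, 273]
t=10: [299, 294, 285, 280, 300, 295, 286, 280, 301, 296, 288, 282, 300, 296, 289, 284]
t=11: [253, 259, 267, 272, 252, 257, 266, 272, 252, 256, 264, 270, 252, 256, 263, 268]
t=12: [298, 297, 291, 286, 299, 298, 292, 286, 299, 300, 293, 288, 299, 299, 295, 290]
t=13: [253, 255, 260, 265, 252, 253, 260, 264, 251, 253, 258, 263, 252, 253, 257, 261]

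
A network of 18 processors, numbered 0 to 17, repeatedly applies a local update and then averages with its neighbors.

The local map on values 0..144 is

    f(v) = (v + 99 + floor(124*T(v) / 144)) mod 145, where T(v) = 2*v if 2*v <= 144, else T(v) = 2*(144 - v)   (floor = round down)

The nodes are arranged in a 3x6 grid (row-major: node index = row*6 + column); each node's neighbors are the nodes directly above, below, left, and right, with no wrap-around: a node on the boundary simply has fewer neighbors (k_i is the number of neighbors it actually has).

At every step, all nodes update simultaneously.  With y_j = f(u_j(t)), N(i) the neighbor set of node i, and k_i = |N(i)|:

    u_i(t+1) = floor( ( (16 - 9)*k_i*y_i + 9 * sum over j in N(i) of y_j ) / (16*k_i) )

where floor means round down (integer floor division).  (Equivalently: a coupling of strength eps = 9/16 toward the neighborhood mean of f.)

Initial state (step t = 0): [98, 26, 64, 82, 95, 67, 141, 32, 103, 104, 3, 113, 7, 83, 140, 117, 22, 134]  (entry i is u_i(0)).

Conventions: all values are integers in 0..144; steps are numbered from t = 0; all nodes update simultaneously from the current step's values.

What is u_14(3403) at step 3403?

Answer: u_14(3403) = 120
Key observation: The state at step 7, [122, 99, 120, 116, 117, 116, 99, 73, 104, 117, 116, 116, 122, 99, 120, 116, 116, 116], reappears at step 9: the system is in a cycle of period 2 from step 7 on.  Therefore the state at step 3403 equals the state at step 7 + ((3403 - 7) mod 2) = 7, which is [122, 99, 120, 116, 117, 116, 99, 73, 104, 117, 116, 116, 122, 99, 120, 116, 116, 116].

Derivation:
t=0: [98, 26, 64, 82, 95, 67, 141, 32, 103, 104, 3, 113, 7, 83, 140, 117, 22, 134]
t=1: [92, 66, 110, 134, 130, 130, 98, 73, 111, 124, 101, 117, 119, 110, 116, 96, 67, 83]
t=2: [133, 107, 120, 110, 111, 110, 105, 73, 103, 117, 122, 122, 121, 98, 121, 126, 135, 133]
t=3: [116, 96, 120, 119, 119, 119, 96, 73, 104, 117, 113, 113, 122, 100, 119, 111, 107, 106]
t=4: [125, 102, 120, 116, 116, 117, 101, 74, 104, 119, 119, 120, 122, 100, 121, 119, 122, 123]
t=5: [120, 98, 120, 117, 117, 116, 99, 73, 104, 117, 115, 115, 122, 99, 119, 115, 114, 113]
t=6: [123, 101, 120, 116, 117, 117, 100, 74, 104, 118, 117, 118, 122, 100, 120, 117, 118, 119]
t=7: [122, 99, 120, 116, 117, 116, 99, 73, 104, 117, 116, 116, 122, 99, 120, 116, 116, 116]
t=8: [122, 100, 120, 117, 117, 117, 100, 74, 104, 118, 117, 118, 122, 100, 120, 117, 118, 118]
t=9: [122, 99, 120, 116, 117, 116, 99, 73, 104, 117, 116, 116, 122, 99, 120, 116, 116, 116]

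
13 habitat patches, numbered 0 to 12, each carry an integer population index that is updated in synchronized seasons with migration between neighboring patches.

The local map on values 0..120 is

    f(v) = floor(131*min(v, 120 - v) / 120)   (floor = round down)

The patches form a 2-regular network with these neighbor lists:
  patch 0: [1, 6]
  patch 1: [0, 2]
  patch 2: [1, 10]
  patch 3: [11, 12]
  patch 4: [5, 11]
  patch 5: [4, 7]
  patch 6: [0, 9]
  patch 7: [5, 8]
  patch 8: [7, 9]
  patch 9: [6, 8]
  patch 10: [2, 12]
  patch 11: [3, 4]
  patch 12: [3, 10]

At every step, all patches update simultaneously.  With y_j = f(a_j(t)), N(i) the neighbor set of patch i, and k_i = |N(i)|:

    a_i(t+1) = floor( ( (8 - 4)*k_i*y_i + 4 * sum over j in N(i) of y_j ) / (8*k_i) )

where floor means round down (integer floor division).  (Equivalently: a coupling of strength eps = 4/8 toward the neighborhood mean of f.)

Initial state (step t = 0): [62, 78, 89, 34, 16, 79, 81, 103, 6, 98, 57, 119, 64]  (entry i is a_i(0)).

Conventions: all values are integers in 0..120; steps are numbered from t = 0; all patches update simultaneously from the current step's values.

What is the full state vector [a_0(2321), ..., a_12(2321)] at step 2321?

Answer: [62, 63, 63, 63, 62, 62, 62, 62, 62, 62, 63, 62, 63]
Key observation: The state at step 14, [62, 62, 62, 62, 63, 63, 63, 63, 63, 63, 62, 62, 62], reappears at step 16: the system is in a cycle of period 2 from step 14 on.  Therefore the state at step 2321 equals the state at step 14 + ((2321 - 14) mod 2) = 15, which is [62, 63, 63, 63, 62, 62, 62, 62, 62, 62, 63, 62, 63].

Derivation:
t=0: [62, 78, 89, 34, 16, 79, 81, 103, 6, 98, 57, 119, 64]
t=1: [53, 46, 43, 34, 19, 30, 42, 21, 13, 24, 54, 14, 55]
t=2: [52, 50, 50, 37, 21, 26, 43, 22, 19, 27, 55, 21, 53]
t=3: [53, 54, 55, 39, 23, 25, 44, 24, 23, 31, 57, 26, 53]
t=4: [55, 58, 60, 42, 26, 26, 46, 26, 27, 34, 60, 30, 54]
t=5: [58, 62, 64, 45, 29, 28, 49, 28, 30, 38, 63, 34, 56]
t=6: [60, 62, 61, 49, 32, 30, 52, 30, 33, 41, 61, 38, 58]
t=7: [62, 63, 63, 52, 35, 32, 55, 33, 37, 45, 63, 42, 60]
t=8: [62, 62, 62, 55, 38, 35, 58, 36, 41, 49, 62, 46, 62]
t=9: [63, 63, 63, 58, 42, 39, 60, 40, 45, 53, 63, 50, 62]
t=10: [62, 62, 62, 60, 46, 43, 62, 44, 49, 57, 62, 54, 62]
t=11: [63, 63, 63, 62, 51, 47, 62, 48, 54, 60, 63, 57, 63]
t=12: [62, 62, 62, 62, 55, 52, 63, 53, 58, 62, 62, 60, 62]
t=13: [62, 63, 63, 63, 60, 57, 62, 58, 61, 62, 63, 63, 63]
t=14: [62, 62, 62, 62, 63, 63, 63, 63, 63, 63, 62, 62, 62]
t=15: [62, 63, 63, 63, 62, 62, 62, 62, 62, 62, 63, 62, 63]
t=16: [62, 62, 62, 62, 63, 63, 63, 63, 63, 63, 62, 62, 62]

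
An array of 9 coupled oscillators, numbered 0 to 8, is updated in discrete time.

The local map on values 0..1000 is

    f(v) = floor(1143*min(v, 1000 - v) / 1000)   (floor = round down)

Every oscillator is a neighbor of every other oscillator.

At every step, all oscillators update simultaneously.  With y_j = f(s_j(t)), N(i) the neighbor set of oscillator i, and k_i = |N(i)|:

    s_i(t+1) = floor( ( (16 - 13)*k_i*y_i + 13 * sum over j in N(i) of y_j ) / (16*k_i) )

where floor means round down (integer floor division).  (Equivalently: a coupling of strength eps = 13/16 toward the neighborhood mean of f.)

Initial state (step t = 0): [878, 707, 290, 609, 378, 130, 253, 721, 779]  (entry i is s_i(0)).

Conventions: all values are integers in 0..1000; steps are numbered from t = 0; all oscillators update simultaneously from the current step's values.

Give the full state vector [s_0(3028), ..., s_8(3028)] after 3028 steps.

Simulating step by step:
t=0: [878, 707, 290, 609, 378, 130, 253, 721, 779]
t=1: [285, 301, 301, 311, 310, 285, 297, 300, 294]
t=2: [339, 340, 340, 341, 341, 339, 340, 340, 340]
t=3: [387, 388, 388, 388, 388, 387, 388, 388, 388]
t=4: [442, 442, 442, 442, 442, 442, 442, 442, 442]
t=5: [505, 505, 505, 505, 505, 505, 505, 505, 505]
t=6: [565, 565, 565, 565, 565, 565, 565, 565, 565]
t=7: [497, 497, 497, 497, 497, 497, 497, 497, 497]
t=8: [568, 568, 568, 568, 568, 568, 568, 568, 568]
t=9: [493, 493, 493, 493, 493, 493, 493, 493, 493]
t=10: [563, 563, 563, 563, 563, 563, 563, 563, 563]
t=11: [499, 499, 499, 499, 499, 499, 499, 499, 499]
t=12: [570, 570, 570, 570, 570, 570, 570, 570, 570]
t=13: [491, 491, 491, 491, 491, 491, 491, 491, 491]
t=14: [561, 561, 561, 561, 561, 561, 561, 561, 561]
t=15: [501, 501, 501, 501, 501, 501, 501, 501, 501]
t=16: [570, 570, 570, 570, 570, 570, 570, 570, 570]

Answer: [570, 570, 570, 570, 570, 570, 570, 570, 570]
Key observation: The state at step 12, [570, 570, 570, 570, 570, 570, 570, 570, 570], reappears at step 16: the system is in a cycle of period 4 from step 12 on.  Therefore the state at step 3028 equals the state at step 12 + ((3028 - 12) mod 4) = 12, which is [570, 570, 570, 570, 570, 570, 570, 570, 570].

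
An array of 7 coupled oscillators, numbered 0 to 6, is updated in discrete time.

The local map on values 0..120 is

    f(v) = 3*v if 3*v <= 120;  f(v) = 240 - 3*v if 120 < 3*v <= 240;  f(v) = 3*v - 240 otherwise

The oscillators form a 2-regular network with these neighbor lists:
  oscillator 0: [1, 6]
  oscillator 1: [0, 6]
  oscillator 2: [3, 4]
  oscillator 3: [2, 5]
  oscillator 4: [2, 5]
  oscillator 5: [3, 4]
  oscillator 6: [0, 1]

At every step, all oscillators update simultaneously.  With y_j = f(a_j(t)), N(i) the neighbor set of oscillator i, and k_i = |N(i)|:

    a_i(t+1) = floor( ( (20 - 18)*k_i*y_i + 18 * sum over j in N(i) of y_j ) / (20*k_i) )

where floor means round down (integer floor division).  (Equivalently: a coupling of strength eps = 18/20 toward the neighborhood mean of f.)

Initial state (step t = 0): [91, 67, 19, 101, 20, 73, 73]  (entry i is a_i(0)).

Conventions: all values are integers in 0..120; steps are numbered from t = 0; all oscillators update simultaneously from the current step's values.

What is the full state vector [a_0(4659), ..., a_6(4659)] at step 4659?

Answer: [117, 117, 21, 21, 21, 21, 117]
Key observation: The state at step 19, [117, 117, 21, 21, 21, 21, 117], reappears at step 23: the system is in a cycle of period 4 from step 19 on.  Therefore the state at step 4659 equals the state at step 19 + ((4659 - 19) mod 4) = 19, which is [117, 117, 21, 21, 21, 21, 117].

Derivation:
t=0: [91, 67, 19, 101, 20, 73, 73]
t=1: [30, 28, 61, 41, 41, 57, 34]
t=2: [92, 94, 111, 68, 68, 112, 88]
t=3: [33, 31, 41, 88, 88, 42, 37]
t=4: [101, 103, 33, 106, 106, 33, 97]
t=5: [60, 58, 80, 96, 96, 80, 64]
t=6: [57, 55, 43, 4, 4, 43, 61]
t=7: [66, 64, 21, 101, 101, 21, 70]
t=8: [39, 37, 63, 63, 63, 63, 43]
t=9: [111, 113, 51, 51, 51, 51, 113]
t=10: [98, 96, 87, 87, 87, 87, 96]
t=11: [48, 50, 21, 21, 21, 21, 50]
t=12: [90, 92, 63, 63, 63, 63, 92]
t=13: [35, 33, 51, 51, 51, 51, 33]
t=14: [99, 101, 87, 87, 87, 87, 101]
t=15: [62, 60, 21, 21, 21, 21, 60]
t=16: [59, 57, 63, 63, 63, 63, 57]
t=17: [68, 66, 51, 51, 51, 51, 66]
t=18: [41, 39, 87, 87, 87, 87, 39]
t=19: [117, 117, 21, 21, 21, 21, 117]
t=20: [111, 111, 63, 63, 63, 63, 111]
t=21: [93, 93, 51, 51, 51, 51, 93]
t=22: [39, 39, 87, 87, 87, 87, 39]
t=23: [117, 117, 21, 21, 21, 21, 117]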